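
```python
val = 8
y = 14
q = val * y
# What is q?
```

Trace:
`val = 8` → val = 8
`y = 14` → y = 14
`q = val * y` → q = 112
So q = 112

Answer: 112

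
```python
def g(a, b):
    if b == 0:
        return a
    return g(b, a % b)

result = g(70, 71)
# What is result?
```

g(70, 71) -> g(71, 70) -> g(70, 1) -> g(1, 0) -> 1

Answer: 1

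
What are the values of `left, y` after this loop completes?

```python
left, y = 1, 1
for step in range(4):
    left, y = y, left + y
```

Fibonacci: after 4 iterations
`left, y` takes the values: (1, 1) → (1, 2) → (2, 3) → (3, 5) → (5, 8)

Answer: 5, 8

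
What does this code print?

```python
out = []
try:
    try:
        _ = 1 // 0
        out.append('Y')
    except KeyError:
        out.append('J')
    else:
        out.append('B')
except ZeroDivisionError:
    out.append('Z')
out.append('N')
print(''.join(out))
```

Execution trace: 'Z' (outer except ZeroDivisionError) → 'N' (after the try/except). Output: ZN

Answer: ZN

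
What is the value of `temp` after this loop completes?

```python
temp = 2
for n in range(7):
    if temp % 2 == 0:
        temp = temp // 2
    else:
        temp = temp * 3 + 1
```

Collatz-style transformation from 2
`temp` takes the values: 2 → 1 → 4 → 2 → 1 → 4 → 2 → 1

Answer: 1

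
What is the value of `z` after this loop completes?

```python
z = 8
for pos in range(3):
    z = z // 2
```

Halve 3 times: 8 // 2^3 = 1
`z` takes the values: 8 → 4 → 2 → 1

Answer: 1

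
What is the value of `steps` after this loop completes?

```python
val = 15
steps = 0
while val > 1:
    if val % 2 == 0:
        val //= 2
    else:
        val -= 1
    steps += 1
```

Steps to reduce 15 to 1
`steps` takes the values: 0 → 1 → 2 → 3 → 4 → 5 → 6

Answer: 6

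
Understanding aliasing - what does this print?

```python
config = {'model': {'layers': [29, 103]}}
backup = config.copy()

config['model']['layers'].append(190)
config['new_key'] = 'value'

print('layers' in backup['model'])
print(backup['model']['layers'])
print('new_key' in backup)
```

Key concept: shallow copy gotcha with nested dict.
Step by step:
`config = {'model': {'layers': [29, 103]}}` → config = {'model': {'layers': [29, 103]}}
`backup = config.copy()` → backup = {'model': {'layers': [29, 103]}}
`config['model']['layers'].append(190)` → config = {'model': {'layers': [29, 103, 190]}}; backup = {'model': {'layers': [29, 103, 190]}}
`config['new_key'] = 'value'` → config = {'model': {'layers': [29, 103, 190]}, 'new_key': 'value'}
`print('layers' in backup['model'])` → prints True
`print(backup['model']['layers'])` → prints [29, 103, 190]
`print('new_key' in backup)` → prints False

Answer:
True
[29, 103, 190]
False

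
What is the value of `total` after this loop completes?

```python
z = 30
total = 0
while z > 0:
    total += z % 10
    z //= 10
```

Sum digits of 30
`total` takes the values: 0 → 3

Answer: 3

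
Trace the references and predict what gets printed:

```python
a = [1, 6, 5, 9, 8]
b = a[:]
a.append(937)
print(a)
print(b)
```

Key concept: slice [:] creates copy.
Step by step:
`a = [1, 6, 5, 9, 8]` → a = [1, 6, 5, 9, 8]
`b = a[:]` → b = [1, 6, 5, 9, 8]
`a.append(937)` → a = [1, 6, 5, 9, 8, 937]
`print(a)` → prints [1, 6, 5, 9, 8, 937]
`print(b)` → prints [1, 6, 5, 9, 8]

Answer:
[1, 6, 5, 9, 8, 937]
[1, 6, 5, 9, 8]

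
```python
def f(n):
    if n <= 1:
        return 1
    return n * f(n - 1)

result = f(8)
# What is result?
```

f(8) = 8 * 7 * 6 * 5 * 4 * 3 * 2 * 1 = 40320

Answer: 40320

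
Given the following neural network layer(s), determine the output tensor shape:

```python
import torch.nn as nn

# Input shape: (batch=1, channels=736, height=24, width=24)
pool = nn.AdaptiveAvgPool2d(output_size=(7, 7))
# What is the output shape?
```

Input: (1, 736, 24, 24) -> Output: (1, 736, 7, 7)

Answer: (1, 736, 7, 7)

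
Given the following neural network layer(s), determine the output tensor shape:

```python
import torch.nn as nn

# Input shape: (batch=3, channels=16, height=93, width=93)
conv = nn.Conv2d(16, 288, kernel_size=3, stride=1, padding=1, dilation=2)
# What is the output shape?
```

Input: (3, 16, 93, 93) -> Output: (3, 288, 91, 91)

Answer: (3, 288, 91, 91)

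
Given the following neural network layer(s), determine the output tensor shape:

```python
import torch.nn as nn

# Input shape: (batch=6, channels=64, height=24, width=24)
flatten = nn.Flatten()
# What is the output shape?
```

Input: (6, 64, 24, 24) -> Output: (6, 36864)

Answer: (6, 36864)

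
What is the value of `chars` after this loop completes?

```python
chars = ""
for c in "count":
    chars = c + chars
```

Reverse 'count'
`chars` takes the values: "" → "c" → "oc" → "uoc" → "nuoc" → "tnuoc"

Answer: "tnuoc"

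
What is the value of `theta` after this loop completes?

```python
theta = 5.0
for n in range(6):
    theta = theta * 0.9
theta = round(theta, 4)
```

Exponential decay: 5.0 * 0.9^6
`theta` takes the values: 5.0 → 4.5 → 4.05 → 3.645 → 3.2805 → 2.95245 → 2.657205 → 2.6572

Answer: 2.6572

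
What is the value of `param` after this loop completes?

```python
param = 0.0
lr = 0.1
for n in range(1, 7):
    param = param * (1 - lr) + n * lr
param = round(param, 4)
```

Moving average with lr=0.1
`param` takes the values: 0.0 → 0.1 → 0.29 → 0.561 → 0.9049 → 1.31441 → 1.782969 → 1.783

Answer: 1.783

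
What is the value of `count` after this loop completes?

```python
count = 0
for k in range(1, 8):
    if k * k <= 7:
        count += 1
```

Count numbers where k² ≤ 7
`count` takes the values: 0 → 1 → 2

Answer: 2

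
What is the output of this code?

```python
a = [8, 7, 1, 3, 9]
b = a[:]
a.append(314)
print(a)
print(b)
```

Key concept: slice [:] creates copy.
Step by step:
`a = [8, 7, 1, 3, 9]` → a = [8, 7, 1, 3, 9]
`b = a[:]` → b = [8, 7, 1, 3, 9]
`a.append(314)` → a = [8, 7, 1, 3, 9, 314]
`print(a)` → prints [8, 7, 1, 3, 9, 314]
`print(b)` → prints [8, 7, 1, 3, 9]

Answer:
[8, 7, 1, 3, 9, 314]
[8, 7, 1, 3, 9]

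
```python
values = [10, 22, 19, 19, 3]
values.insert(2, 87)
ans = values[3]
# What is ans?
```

Trace:
`values = [10, 22, 19, 19, 3]` → values = [10, 22, 19, 19, 3]
`values.insert(2, 87)` → values = [10, 22, 87, 19, 19, 3]
`ans = values[3]` → ans = 19
So ans = 19

Answer: 19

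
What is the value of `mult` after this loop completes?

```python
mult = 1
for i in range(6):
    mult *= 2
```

2^6 = 64
`mult` takes the values: 1 → 2 → 4 → 8 → 16 → 32 → 64

Answer: 64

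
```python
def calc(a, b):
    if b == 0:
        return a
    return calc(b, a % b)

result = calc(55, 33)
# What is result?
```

calc(55, 33) -> calc(33, 22) -> calc(22, 11) -> calc(11, 0) -> 11

Answer: 11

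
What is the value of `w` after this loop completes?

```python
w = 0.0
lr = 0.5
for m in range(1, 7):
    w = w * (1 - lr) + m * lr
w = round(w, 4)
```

Moving average with lr=0.5
`w` takes the values: 0.0 → 0.5 → 1.25 → 2.125 → 3.0625 → 4.03125 → 5.015625 → 5.0156

Answer: 5.0156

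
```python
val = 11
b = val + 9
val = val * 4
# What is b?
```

Trace:
`val = 11` → val = 11
`b = val + 9` → b = 20
`val = val * 4` → val = 44
So b = 20

Answer: 20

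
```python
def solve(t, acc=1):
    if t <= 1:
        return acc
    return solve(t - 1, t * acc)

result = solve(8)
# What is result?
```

Accumulator trace (n, acc): (8, 1) -> (7, 8) -> (6, 56) -> (5, 336) -> (4, 1680) -> (3, 6720) -> (2, 20160) -> (1, 40320) -> return 40320

Answer: 40320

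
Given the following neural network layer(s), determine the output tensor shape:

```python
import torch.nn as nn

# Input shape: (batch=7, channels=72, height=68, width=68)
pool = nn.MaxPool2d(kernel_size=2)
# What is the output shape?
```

Input: (7, 72, 68, 68) -> Output: (7, 72, 34, 34)

Answer: (7, 72, 34, 34)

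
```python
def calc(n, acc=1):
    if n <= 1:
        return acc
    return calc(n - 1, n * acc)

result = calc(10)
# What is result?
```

Accumulator trace (n, acc): (10, 1) -> (9, 10) -> (8, 90) -> (7, 720) -> (6, 5040) -> (5, 30240) -> (4, 151200) -> (3, 604800) -> (2, 1814400) -> (1, 3628800) -> return 3628800

Answer: 3628800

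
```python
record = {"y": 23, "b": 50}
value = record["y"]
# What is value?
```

Trace:
`record = {"y": 23, "b": 50}` → record = {'y': 23, 'b': 50}
`value = record["y"]` → value = 23
So value = 23

Answer: 23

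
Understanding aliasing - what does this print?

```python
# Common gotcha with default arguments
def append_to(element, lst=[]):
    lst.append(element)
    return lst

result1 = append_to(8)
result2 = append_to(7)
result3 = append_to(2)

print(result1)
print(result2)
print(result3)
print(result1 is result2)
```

Key concept: mutable default argument gotcha.
Step by step:
`result1 = append_to(8)` → result1 = [8]
`result2 = append_to(7)` → result1 = [8, 7] (same object as result2); result2 = [8, 7] (same object as result1)
`result3 = append_to(2)` → result1 = [8, 7, 2] (same object as result2, result3); result2 = [8, 7, 2] (same object as result1, result3); result3 = [8, 7, 2] (same object as result1, result2)
`print(result1)` → prints [8, 7, 2]
`print(result2)` → prints [8, 7, 2]
`print(result3)` → prints [8, 7, 2]
`print(result1 is result2)` → prints True

Answer:
[8, 7, 2]
[8, 7, 2]
[8, 7, 2]
True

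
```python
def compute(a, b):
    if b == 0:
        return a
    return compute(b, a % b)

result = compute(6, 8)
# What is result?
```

compute(6, 8) -> compute(8, 6) -> compute(6, 2) -> compute(2, 0) -> 2

Answer: 2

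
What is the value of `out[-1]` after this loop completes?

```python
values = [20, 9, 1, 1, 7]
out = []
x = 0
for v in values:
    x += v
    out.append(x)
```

Cumulative sum ends at 38
`out` takes the values: [] → [20] → [20, 29] → [20, 29, 30] → [20, 29, 30, 31] → [20, 29, 30, 31, 38]
So `out[-1]` = 38

Answer: 38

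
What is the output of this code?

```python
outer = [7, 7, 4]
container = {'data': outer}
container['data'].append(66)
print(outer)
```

Key concept: dict holds reference to list.
Step by step:
`outer = [7, 7, 4]` → outer = [7, 7, 4]
`container = {'data': outer}` → container = {'data': [7, 7, 4]}
`container['data'].append(66)` → outer = [7, 7, 4, 66]; container = {'data': [7, 7, 4, 66]}
`print(outer)` → prints [7, 7, 4, 66]

Answer: [7, 7, 4, 66]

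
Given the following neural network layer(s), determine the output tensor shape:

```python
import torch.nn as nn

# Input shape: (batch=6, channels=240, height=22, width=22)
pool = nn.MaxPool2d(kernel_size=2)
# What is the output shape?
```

Input: (6, 240, 22, 22) -> Output: (6, 240, 11, 11)

Answer: (6, 240, 11, 11)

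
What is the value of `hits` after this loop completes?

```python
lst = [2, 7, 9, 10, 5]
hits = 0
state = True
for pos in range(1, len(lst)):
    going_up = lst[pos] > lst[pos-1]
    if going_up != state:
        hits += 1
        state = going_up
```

Count direction changes in [2, 7, 9, 10, 5]
`hits` takes the values: 0 → 1

Answer: 1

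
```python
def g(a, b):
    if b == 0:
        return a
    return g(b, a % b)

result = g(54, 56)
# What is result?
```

g(54, 56) -> g(56, 54) -> g(54, 2) -> g(2, 0) -> 2

Answer: 2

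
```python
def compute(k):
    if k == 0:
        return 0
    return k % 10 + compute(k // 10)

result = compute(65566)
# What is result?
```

Sum of digits of 65566: 6 + 6 + 5 + 5 + 6 = 28

Answer: 28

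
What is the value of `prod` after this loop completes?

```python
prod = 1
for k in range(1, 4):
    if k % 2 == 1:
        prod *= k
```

Product of odd numbers 1 to 3
`prod` takes the values: 1 → 3

Answer: 3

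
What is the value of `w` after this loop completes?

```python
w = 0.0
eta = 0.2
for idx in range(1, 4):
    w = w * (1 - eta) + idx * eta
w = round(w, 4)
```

Moving average with lr=0.2
`w` takes the values: 0.0 → 0.2 → 0.56 → 1.048

Answer: 1.048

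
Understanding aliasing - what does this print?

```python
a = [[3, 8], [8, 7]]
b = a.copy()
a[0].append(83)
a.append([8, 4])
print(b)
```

Key concept: shallow copy with nested lists.
Step by step:
`a = [[3, 8], [8, 7]]` → a = [[3, 8], [8, 7]]
`b = a.copy()` → b = [[3, 8], [8, 7]]
`a[0].append(83)` → a = [[3, 8, 83], [8, 7]]; b = [[3, 8, 83], [8, 7]]
`a.append([8, 4])` → a = [[3, 8, 83], [8, 7], [8, 4]]
`print(b)` → prints [[3, 8, 83], [8, 7]]

Answer: [[3, 8, 83], [8, 7]]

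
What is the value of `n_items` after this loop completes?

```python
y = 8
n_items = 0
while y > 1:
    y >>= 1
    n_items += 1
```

Count right shifts until 1
`n_items` takes the values: 0 → 1 → 2 → 3

Answer: 3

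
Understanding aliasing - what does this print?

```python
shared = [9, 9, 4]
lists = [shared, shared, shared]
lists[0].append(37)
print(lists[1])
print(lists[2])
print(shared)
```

Key concept: list of same reference.
Step by step:
`shared = [9, 9, 4]` → shared = [9, 9, 4]
`lists = [shared, shared, shared]` → lists = [[9, 9, 4], [9, 9, 4], [9, 9, 4]]
`lists[0].append(37)` → shared = [9, 9, 4, 37]; lists = [[9, 9, 4, 37], [9, 9, 4, 37], [9, 9, 4, 37]]
`print(lists[1])` → prints [9, 9, 4, 37]
`print(lists[2])` → prints [9, 9, 4, 37]
`print(shared)` → prints [9, 9, 4, 37]

Answer:
[9, 9, 4, 37]
[9, 9, 4, 37]
[9, 9, 4, 37]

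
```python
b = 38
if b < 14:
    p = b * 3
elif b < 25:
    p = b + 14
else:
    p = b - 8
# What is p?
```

Trace:
`b = 38` → b = 38
`if b < 14: ...` → b < 14 is False, b < 25 is False, take else branch → p = 30
So p = 30

Answer: 30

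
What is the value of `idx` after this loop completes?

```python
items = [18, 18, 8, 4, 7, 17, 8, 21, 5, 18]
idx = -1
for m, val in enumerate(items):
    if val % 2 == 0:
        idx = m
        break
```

First even number index in [18, 18, 8, 4, 7, 17, 8, 21, 5, 18]
`idx` takes the values: -1 → 0

Answer: 0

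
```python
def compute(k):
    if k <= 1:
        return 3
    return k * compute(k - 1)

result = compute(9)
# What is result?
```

compute(9) = 9 * 8 * 7 * 6 * 5 * 4 * 3 * 2 * 3 = 1088640

Answer: 1088640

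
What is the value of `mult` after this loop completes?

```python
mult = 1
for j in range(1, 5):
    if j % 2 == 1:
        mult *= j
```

Product of odd numbers 1 to 4
`mult` takes the values: 1 → 3

Answer: 3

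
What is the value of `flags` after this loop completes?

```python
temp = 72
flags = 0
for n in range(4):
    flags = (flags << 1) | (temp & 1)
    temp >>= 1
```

Reverse lowest 4 bits of 72
`flags` takes the values: 0 → 1

Answer: 1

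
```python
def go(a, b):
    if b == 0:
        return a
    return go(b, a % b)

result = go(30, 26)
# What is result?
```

go(30, 26) -> go(26, 4) -> go(4, 2) -> go(2, 0) -> 2

Answer: 2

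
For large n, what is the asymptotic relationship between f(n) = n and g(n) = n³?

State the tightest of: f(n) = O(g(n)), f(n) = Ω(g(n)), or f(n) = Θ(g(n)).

n vs n³: f(n) = O(g(n)) but not Ω(g(n)) — n³ grows strictly faster than n.

Answer: f(n) = O(g(n)) but not Ω(g(n)) — n³ grows strictly faster than n.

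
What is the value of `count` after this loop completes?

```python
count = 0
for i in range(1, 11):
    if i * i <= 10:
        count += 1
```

Count numbers where i² ≤ 10
`count` takes the values: 0 → 1 → 2 → 3

Answer: 3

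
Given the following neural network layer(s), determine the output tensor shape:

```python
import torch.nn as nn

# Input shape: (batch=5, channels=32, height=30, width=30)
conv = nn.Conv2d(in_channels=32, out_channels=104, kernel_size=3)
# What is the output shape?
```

Input: (5, 32, 30, 30) -> Output: (5, 104, 28, 28)

Answer: (5, 104, 28, 28)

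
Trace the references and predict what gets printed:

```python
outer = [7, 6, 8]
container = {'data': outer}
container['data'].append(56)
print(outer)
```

Key concept: dict holds reference to list.
Step by step:
`outer = [7, 6, 8]` → outer = [7, 6, 8]
`container = {'data': outer}` → container = {'data': [7, 6, 8]}
`container['data'].append(56)` → outer = [7, 6, 8, 56]; container = {'data': [7, 6, 8, 56]}
`print(outer)` → prints [7, 6, 8, 56]

Answer: [7, 6, 8, 56]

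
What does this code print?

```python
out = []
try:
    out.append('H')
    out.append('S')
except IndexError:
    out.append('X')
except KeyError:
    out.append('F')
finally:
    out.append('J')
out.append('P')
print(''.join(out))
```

Execution trace: 'H' (try body) → 'S' (try body, no exception) → 'J' (finally) → 'P' (after the try/except). Output: HSJP

Answer: HSJP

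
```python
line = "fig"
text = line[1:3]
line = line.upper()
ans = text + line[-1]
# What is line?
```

Trace:
`line = "fig"` → line = 'fig'
`text = line[1:3]` → text = 'ig'
`line = line.upper()` → line = 'FIG'
`ans = text + line[-1]` → ans = 'igG'
So line = 'FIG'

Answer: 'FIG'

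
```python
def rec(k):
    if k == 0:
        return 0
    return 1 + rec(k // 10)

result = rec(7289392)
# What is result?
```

Count of digits of 7289392: 7

Answer: 7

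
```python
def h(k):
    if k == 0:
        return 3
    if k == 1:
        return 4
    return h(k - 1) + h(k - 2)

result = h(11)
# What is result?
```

Build up from base cases: h(0)=3, h(1)=4, h(2)=7, h(3)=11, h(4)=18, h(5)=29, h(6)=47, ..., h(11)=521

Answer: 521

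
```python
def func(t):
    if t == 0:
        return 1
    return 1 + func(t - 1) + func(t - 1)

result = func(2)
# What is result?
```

func(t) = 1 + 2·func(t-1), func(0)=1. Closed form: (1+1)·2^2 - 1 = 7.

Answer: 7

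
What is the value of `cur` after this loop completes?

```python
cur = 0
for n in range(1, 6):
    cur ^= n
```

XOR of 1 to 5
`cur` takes the values: 0 → 1 → 3 → 0 → 4 → 1

Answer: 1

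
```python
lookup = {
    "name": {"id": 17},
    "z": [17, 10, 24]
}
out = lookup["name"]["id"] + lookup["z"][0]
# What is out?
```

Trace:
`lookup = { ...` → lookup = {'name': {'id': 17}, 'z': [17, 10, 24]}
`out = lookup["name"]["id"] + lookup["z"][0]` → out = 34
So out = 34

Answer: 34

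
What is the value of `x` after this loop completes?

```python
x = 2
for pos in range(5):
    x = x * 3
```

Multiply by 3, 5 times: 2 * 3^5 = 486
`x` takes the values: 2 → 6 → 18 → 54 → 162 → 486

Answer: 486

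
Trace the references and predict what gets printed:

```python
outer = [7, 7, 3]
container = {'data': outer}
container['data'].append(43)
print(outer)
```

Key concept: dict holds reference to list.
Step by step:
`outer = [7, 7, 3]` → outer = [7, 7, 3]
`container = {'data': outer}` → container = {'data': [7, 7, 3]}
`container['data'].append(43)` → outer = [7, 7, 3, 43]; container = {'data': [7, 7, 3, 43]}
`print(outer)` → prints [7, 7, 3, 43]

Answer: [7, 7, 3, 43]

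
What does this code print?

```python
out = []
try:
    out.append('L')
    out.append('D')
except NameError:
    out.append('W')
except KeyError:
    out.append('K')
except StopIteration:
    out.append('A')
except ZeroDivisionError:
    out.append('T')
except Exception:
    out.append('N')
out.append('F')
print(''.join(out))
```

Execution trace: 'L' (try body) → 'D' (try body, no exception) → 'F' (after the try/except). Output: LDF

Answer: LDF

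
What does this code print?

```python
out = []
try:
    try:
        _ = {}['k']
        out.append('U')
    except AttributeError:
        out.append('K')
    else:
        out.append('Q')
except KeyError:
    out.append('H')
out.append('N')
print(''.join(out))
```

Execution trace: 'H' (outer except KeyError) → 'N' (after the try/except). Output: HN

Answer: HN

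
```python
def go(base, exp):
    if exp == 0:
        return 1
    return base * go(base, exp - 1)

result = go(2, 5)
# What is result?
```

go(2, 5) = 2 * 2 * 2 * 2 * 2 = 32

Answer: 32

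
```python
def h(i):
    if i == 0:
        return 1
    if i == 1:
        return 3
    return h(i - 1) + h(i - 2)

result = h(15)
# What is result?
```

Build up from base cases: h(0)=1, h(1)=3, h(2)=4, h(3)=7, h(4)=11, h(5)=18, h(6)=29, ..., h(15)=2207

Answer: 2207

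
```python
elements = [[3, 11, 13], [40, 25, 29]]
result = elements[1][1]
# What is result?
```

Trace:
`elements = [[3, 11, 13], [40, 25, 29]]` → elements = [[3, 11, 13], [40, 25, 29]]
`result = elements[1][1]` → result = 25
So result = 25

Answer: 25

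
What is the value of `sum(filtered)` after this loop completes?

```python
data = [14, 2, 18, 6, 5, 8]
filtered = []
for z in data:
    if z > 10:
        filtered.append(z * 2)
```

Sum of doubled values > 10
`filtered` takes the values: [] → [28] → [28, 36]
So `sum(filtered)` = 64

Answer: 64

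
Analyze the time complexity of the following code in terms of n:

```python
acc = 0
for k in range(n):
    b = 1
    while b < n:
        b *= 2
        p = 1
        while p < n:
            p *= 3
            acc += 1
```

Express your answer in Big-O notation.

Each loop level contributes: n × log n × log n. Multiplying the contributions gives O(n log² n).

Answer: O(n log² n)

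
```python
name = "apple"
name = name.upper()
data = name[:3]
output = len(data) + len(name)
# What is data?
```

Trace:
`name = "apple"` → name = 'apple'
`name = name.upper()` → name = 'APPLE'
`data = name[:3]` → data = 'APP'
`output = len(data) + len(name)` → output = 8
So data = 'APP'

Answer: 'APP'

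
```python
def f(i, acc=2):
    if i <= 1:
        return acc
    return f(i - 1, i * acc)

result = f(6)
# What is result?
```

Accumulator trace (n, acc): (6, 2) -> (5, 12) -> (4, 60) -> (3, 240) -> (2, 720) -> (1, 1440) -> return 1440

Answer: 1440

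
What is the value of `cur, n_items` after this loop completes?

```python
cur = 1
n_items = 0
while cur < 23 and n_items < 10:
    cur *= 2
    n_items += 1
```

Double until >= 23 or 10 iterations
`cur, n_items` takes the values: (1, 0) → (2, 0) → (2, 1) → (4, 1) → (4, 2) → (8, 2) → (8, 3) → (16, 3) → (16, 4) → (32, 4) → (32, 5)

Answer: 32, 5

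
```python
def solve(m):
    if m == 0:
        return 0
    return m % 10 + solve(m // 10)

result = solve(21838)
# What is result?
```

Sum of digits of 21838: 8 + 3 + 8 + 1 + 2 = 22

Answer: 22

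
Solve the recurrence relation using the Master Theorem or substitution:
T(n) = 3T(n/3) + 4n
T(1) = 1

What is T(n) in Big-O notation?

By Master Theorem: a=3, b=3, f(n)=4n. Since log_3(3) = 1 and f(n) = Θ(n^1), Case 2 applies. T(n) = O(n log n).

Answer: O(n log n)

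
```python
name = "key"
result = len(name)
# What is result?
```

Trace:
`name = "key"` → name = 'key'
`result = len(name)` → result = 3
So result = 3

Answer: 3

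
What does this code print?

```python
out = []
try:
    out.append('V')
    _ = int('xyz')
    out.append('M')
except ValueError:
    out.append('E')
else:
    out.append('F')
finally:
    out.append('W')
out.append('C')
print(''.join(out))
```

Execution trace: 'V' (try body) → 'E' (except ValueError) → 'W' (finally) → 'C' (after the try/except). Output: VEWC

Answer: VEWC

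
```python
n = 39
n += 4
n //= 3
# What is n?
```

Trace:
`n = 39` → n = 39
`n += 4` → n = 43
`n //= 3` → n = 14
So n = 14

Answer: 14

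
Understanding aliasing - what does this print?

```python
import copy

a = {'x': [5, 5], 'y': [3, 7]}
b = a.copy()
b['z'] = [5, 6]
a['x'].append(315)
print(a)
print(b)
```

Key concept: shallow copy of dict with mutable values.
Step by step:
`a = {'x': [5, 5], 'y': [3, 7]}` → a = {'x': [5, 5], 'y': [3, 7]}
`b = a.copy()` → b = {'x': [5, 5], 'y': [3, 7]}
`b['z'] = [5, 6]` → b = {'x': [5, 5], 'y': [3, 7], 'z': [5, 6]}
`a['x'].append(315)` → a = {'x': [5, 5, 315], 'y': [3, 7]}; b = {'x': [5, 5, 315], 'y': [3, 7], 'z': [5, 6]}
`print(a)` → prints {'x': [5, 5, 315], 'y': [3, 7]}
`print(b)` → prints {'x': [5, 5, 315], 'y': [3, 7], 'z': [5, 6]}

Answer:
{'x': [5, 5, 315], 'y': [3, 7]}
{'x': [5, 5, 315], 'y': [3, 7], 'z': [5, 6]}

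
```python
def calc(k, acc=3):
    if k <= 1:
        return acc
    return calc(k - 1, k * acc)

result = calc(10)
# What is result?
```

Accumulator trace (n, acc): (10, 3) -> (9, 30) -> (8, 270) -> (7, 2160) -> (6, 15120) -> (5, 90720) -> (4, 453600) -> (3, 1814400) -> (2, 5443200) -> (1, 10886400) -> return 10886400

Answer: 10886400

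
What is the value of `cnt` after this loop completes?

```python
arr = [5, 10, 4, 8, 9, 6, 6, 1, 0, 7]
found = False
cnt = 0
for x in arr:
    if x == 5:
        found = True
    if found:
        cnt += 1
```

Count elements after first 5 in [5, 10, 4, 8, 9, 6, 6, 1, 0, 7]
`cnt` takes the values: 0 → 1 → 2 → 3 → 4 → 5 → 6 → 7 → 8 → 9 → 10

Answer: 10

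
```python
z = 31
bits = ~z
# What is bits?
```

Trace:
`z = 31` → z = 31
`bits = ~z` → bits = -32
So bits = -32

Answer: -32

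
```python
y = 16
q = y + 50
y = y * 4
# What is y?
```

Trace:
`y = 16` → y = 16
`q = y + 50` → q = 66
`y = y * 4` → y = 64
So y = 64

Answer: 64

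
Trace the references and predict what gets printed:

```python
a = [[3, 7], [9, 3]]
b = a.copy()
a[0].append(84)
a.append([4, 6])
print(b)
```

Key concept: shallow copy with nested lists.
Step by step:
`a = [[3, 7], [9, 3]]` → a = [[3, 7], [9, 3]]
`b = a.copy()` → b = [[3, 7], [9, 3]]
`a[0].append(84)` → a = [[3, 7, 84], [9, 3]]; b = [[3, 7, 84], [9, 3]]
`a.append([4, 6])` → a = [[3, 7, 84], [9, 3], [4, 6]]
`print(b)` → prints [[3, 7, 84], [9, 3]]

Answer: [[3, 7, 84], [9, 3]]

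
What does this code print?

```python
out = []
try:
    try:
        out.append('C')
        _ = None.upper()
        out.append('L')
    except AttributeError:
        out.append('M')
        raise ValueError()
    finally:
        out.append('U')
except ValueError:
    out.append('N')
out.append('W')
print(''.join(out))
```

Execution trace: 'C' (inner try body) → 'M' (inner except AttributeError) → 'U' (inner finally) → 'N' (outer except ValueError) → 'W' (after the try/except). Output: CMUNW

Answer: CMUNW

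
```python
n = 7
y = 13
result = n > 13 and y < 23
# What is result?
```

Trace:
`n = 7` → n = 7
`y = 13` → y = 13
`result = n > 13 and y < 23` → result = False
So result = False

Answer: False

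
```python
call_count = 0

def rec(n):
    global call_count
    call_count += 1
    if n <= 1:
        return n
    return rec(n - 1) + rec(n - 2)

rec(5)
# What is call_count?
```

Calls(n) = 1 + Calls(n-1) + Calls(n-2); Calls(0)=Calls(1)=1. For n=5 this gives 15.

Answer: 15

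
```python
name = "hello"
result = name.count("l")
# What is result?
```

Trace:
`name = "hello"` → name = 'hello'
`result = name.count("l")` → result = 2
So result = 2

Answer: 2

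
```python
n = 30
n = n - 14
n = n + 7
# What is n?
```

Trace:
`n = 30` → n = 30
`n = n - 14` → n = 16
`n = n + 7` → n = 23
So n = 23

Answer: 23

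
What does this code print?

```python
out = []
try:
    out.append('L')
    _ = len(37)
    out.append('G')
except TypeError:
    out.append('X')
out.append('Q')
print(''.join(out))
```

Execution trace: 'L' (try body) → 'X' (except TypeError) → 'Q' (after the try/except). Output: LXQ

Answer: LXQ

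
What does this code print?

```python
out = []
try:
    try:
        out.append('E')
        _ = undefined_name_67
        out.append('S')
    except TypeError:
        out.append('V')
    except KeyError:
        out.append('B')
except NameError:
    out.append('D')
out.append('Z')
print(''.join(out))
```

Execution trace: 'E' (try body) → 'D' (outer except NameError) → 'Z' (after the try/except). Output: EDZ

Answer: EDZ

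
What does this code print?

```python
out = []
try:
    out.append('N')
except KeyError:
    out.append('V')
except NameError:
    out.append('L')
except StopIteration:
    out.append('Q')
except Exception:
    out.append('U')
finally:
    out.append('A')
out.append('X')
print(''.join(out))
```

Execution trace: 'N' (try body, no exception) → 'A' (finally) → 'X' (after the try/except). Output: NAX

Answer: NAX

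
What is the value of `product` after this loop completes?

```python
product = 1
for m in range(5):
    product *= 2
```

2^5 = 32
`product` takes the values: 1 → 2 → 4 → 8 → 16 → 32

Answer: 32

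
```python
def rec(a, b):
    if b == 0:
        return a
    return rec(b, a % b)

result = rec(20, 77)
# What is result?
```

rec(20, 77) -> rec(77, 20) -> rec(20, 17) -> rec(17, 3) -> rec(3, 2) -> rec(2, 1) -> rec(1, 0) -> 1

Answer: 1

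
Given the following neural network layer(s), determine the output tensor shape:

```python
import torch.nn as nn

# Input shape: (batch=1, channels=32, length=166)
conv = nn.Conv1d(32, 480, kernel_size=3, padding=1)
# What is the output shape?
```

Input: (1, 32, 166) -> Output: (1, 480, 166)

Answer: (1, 480, 166)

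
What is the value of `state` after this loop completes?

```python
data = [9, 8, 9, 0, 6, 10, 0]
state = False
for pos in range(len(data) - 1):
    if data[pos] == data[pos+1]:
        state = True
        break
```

Check consecutive duplicates in [9, 8, 9, 0, 6, 10, 0]
`state` takes the values: False

Answer: False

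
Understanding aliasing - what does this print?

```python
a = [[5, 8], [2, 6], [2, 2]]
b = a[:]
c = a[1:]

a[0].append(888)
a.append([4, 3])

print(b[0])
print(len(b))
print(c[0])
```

Key concept: slice with nested mutation.
Step by step:
`a = [[5, 8], [2, 6], [2, 2]]` → a = [[5, 8], [2, 6], [2, 2]]
`b = a[:]` → b = [[5, 8], [2, 6], [2, 2]]
`c = a[1:]` → c = [[2, 6], [2, 2]]
`a[0].append(888)` → a = [[5, 8, 888], [2, 6], [2, 2]]; b = [[5, 8, 888], [2, 6], [2, 2]]
`a.append([4, 3])` → a = [[5, 8, 888], [2, 6], [2, 2], [4, 3]]
`print(b[0])` → prints [5, 8, 888]
`print(len(b))` → prints 3
`print(c[0])` → prints [2, 6]

Answer:
[5, 8, 888]
3
[2, 6]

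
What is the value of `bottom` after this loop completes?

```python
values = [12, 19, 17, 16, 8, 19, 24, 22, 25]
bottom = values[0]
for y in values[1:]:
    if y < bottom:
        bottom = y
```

Minimum of [12, 19, 17, 16, 8, 19, 24, 22, 25]
`bottom` takes the values: 12 → 8

Answer: 8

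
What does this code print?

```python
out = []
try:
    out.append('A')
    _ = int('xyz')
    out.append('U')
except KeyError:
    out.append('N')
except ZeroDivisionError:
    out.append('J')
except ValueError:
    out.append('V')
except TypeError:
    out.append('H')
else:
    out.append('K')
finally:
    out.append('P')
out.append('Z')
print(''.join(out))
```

Execution trace: 'A' (try body) → 'V' (except ValueError) → 'P' (finally) → 'Z' (after the try/except). Output: AVPZ

Answer: AVPZ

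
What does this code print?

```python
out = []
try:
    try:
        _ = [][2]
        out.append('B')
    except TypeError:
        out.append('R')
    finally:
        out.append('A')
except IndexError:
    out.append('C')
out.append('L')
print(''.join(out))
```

Execution trace: 'A' (finally) → 'C' (outer except IndexError) → 'L' (after the try/except). Output: ACL

Answer: ACL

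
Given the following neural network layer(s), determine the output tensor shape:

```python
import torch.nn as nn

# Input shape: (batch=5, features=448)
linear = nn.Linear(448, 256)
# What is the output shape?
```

Input: (5, 448) -> Output: (5, 256)

Answer: (5, 256)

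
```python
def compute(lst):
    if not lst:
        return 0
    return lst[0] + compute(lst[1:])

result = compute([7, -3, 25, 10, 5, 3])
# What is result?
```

7 + (-3) + 25 + 10 + 5 + 3 + 0 = 47

Answer: 47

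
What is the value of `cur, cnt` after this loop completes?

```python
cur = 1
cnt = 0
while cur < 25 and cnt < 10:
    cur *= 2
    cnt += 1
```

Double until >= 25 or 10 iterations
`cur, cnt` takes the values: (1, 0) → (2, 0) → (2, 1) → (4, 1) → (4, 2) → (8, 2) → (8, 3) → (16, 3) → (16, 4) → (32, 4) → (32, 5)

Answer: 32, 5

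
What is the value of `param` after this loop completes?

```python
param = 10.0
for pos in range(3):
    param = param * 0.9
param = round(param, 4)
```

Exponential decay: 10.0 * 0.9^3
`param` takes the values: 10.0 → 9.0 → 8.1 → 7.29

Answer: 7.29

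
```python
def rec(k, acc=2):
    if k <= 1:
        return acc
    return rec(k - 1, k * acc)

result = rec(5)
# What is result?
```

Accumulator trace (n, acc): (5, 2) -> (4, 10) -> (3, 40) -> (2, 120) -> (1, 240) -> return 240

Answer: 240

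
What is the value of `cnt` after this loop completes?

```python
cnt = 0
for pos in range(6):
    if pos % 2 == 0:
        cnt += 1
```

Count numbers divisible by 2 in range(6)
`cnt` takes the values: 0 → 1 → 2 → 3

Answer: 3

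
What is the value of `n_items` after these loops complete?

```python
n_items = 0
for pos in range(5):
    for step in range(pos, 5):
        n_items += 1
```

Upper triangle: 5 + 4 + ... + 1
`n_items` takes the values: 0 → 1 → 2 → 3 → 4 → 5 → 6 → 7 → 8 → 9 → 10 → 11 → 12 → 13 → 14 → 15

Answer: 15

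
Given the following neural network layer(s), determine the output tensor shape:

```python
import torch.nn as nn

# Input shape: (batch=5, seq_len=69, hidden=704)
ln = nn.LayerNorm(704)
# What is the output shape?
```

Input: (5, 69, 704) -> Output: (5, 69, 704)

Answer: (5, 69, 704)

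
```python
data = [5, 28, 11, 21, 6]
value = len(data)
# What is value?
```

Trace:
`data = [5, 28, 11, 21, 6]` → data = [5, 28, 11, 21, 6]
`value = len(data)` → value = 5
So value = 5

Answer: 5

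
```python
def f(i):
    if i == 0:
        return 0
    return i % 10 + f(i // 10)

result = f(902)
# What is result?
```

Sum of digits of 902: 2 + 0 + 9 = 11

Answer: 11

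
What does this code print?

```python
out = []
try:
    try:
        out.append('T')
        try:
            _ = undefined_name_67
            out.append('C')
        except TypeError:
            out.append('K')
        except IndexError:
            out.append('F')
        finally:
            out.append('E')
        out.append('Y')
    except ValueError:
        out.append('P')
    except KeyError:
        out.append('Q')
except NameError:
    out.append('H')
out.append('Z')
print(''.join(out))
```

Execution trace: 'T' (try body) → 'E' (inner finally) → 'H' (outer except NameError) → 'Z' (after the try/except). Output: TEHZ

Answer: TEHZ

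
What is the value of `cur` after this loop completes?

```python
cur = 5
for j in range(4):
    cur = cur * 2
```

Multiply by 2, 4 times: 5 * 2^4 = 80
`cur` takes the values: 5 → 10 → 20 → 40 → 80

Answer: 80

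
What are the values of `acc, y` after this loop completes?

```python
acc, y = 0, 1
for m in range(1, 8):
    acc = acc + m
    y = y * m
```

Sum and factorial of 1 to 7
`acc, y` takes the values: (0, 1) → (1, 1) → (3, 1) → (3, 2) → (6, 2) → (6, 6) → (10, 6) → (10, 24) → (15, 24) → (15, 120) → (21, 120) → (21, 720) → (28, 720) → (28, 5040)

Answer: 28, 5040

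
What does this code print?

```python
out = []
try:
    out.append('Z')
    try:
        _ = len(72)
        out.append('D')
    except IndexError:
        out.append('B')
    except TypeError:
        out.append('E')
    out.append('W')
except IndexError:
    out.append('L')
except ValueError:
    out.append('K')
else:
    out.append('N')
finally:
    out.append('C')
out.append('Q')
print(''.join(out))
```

Execution trace: 'Z' (try body) → 'E' (inner except TypeError) → 'W' (try body, no exception) → 'N' (else) → 'C' (finally) → 'Q' (after the try/except). Output: ZEWNCQ

Answer: ZEWNCQ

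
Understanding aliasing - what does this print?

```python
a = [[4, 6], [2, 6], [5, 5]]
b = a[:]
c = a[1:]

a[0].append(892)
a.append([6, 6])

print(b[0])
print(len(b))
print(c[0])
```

Key concept: slice with nested mutation.
Step by step:
`a = [[4, 6], [2, 6], [5, 5]]` → a = [[4, 6], [2, 6], [5, 5]]
`b = a[:]` → b = [[4, 6], [2, 6], [5, 5]]
`c = a[1:]` → c = [[2, 6], [5, 5]]
`a[0].append(892)` → a = [[4, 6, 892], [2, 6], [5, 5]]; b = [[4, 6, 892], [2, 6], [5, 5]]
`a.append([6, 6])` → a = [[4, 6, 892], [2, 6], [5, 5], [6, 6]]
`print(b[0])` → prints [4, 6, 892]
`print(len(b))` → prints 3
`print(c[0])` → prints [2, 6]

Answer:
[4, 6, 892]
3
[2, 6]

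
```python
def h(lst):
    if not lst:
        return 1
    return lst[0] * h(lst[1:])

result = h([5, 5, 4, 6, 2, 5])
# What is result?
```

Product over [5, 5, 4, 6, 2, 5] = 5 * 5 * 4 * 6 * 2 * 5 = 6000

Answer: 6000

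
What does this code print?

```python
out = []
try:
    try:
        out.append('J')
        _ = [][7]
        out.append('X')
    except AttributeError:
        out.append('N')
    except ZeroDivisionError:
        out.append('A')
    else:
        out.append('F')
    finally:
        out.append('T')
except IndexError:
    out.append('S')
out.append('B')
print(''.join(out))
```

Execution trace: 'J' (try body) → 'T' (finally) → 'S' (outer except IndexError) → 'B' (after the try/except). Output: JTSB

Answer: JTSB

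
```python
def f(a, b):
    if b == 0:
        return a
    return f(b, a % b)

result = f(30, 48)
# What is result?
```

f(30, 48) -> f(48, 30) -> f(30, 18) -> f(18, 12) -> f(12, 6) -> f(6, 0) -> 6

Answer: 6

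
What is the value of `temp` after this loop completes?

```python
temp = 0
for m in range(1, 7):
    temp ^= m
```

XOR of 1 to 6
`temp` takes the values: 0 → 1 → 3 → 0 → 4 → 1 → 7

Answer: 7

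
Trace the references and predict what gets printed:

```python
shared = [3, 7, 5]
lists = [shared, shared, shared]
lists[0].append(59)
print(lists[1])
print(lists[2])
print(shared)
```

Key concept: list of same reference.
Step by step:
`shared = [3, 7, 5]` → shared = [3, 7, 5]
`lists = [shared, shared, shared]` → lists = [[3, 7, 5], [3, 7, 5], [3, 7, 5]]
`lists[0].append(59)` → shared = [3, 7, 5, 59]; lists = [[3, 7, 5, 59], [3, 7, 5, 59], [3, 7, 5, 59]]
`print(lists[1])` → prints [3, 7, 5, 59]
`print(lists[2])` → prints [3, 7, 5, 59]
`print(shared)` → prints [3, 7, 5, 59]

Answer:
[3, 7, 5, 59]
[3, 7, 5, 59]
[3, 7, 5, 59]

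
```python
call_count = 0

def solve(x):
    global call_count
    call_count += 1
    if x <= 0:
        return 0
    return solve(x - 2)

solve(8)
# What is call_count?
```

Linear recursion stepping by 2: 5 calls from x=8 down to ≤0.

Answer: 5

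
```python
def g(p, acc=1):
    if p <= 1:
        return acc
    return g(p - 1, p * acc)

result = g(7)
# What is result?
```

Accumulator trace (n, acc): (7, 1) -> (6, 7) -> (5, 42) -> (4, 210) -> (3, 840) -> (2, 2520) -> (1, 5040) -> return 5040

Answer: 5040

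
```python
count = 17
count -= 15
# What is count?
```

Trace:
`count = 17` → count = 17
`count -= 15` → count = 2
So count = 2

Answer: 2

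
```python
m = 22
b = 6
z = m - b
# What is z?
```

Trace:
`m = 22` → m = 22
`b = 6` → b = 6
`z = m - b` → z = 16
So z = 16

Answer: 16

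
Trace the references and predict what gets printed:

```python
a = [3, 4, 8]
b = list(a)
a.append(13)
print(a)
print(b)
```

Key concept: list() constructor creates copy.
Step by step:
`a = [3, 4, 8]` → a = [3, 4, 8]
`b = list(a)` → b = [3, 4, 8]
`a.append(13)` → a = [3, 4, 8, 13]
`print(a)` → prints [3, 4, 8, 13]
`print(b)` → prints [3, 4, 8]

Answer:
[3, 4, 8, 13]
[3, 4, 8]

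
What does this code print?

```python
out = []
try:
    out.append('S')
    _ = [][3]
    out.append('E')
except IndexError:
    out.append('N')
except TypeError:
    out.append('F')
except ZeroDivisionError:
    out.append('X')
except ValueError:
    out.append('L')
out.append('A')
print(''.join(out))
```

Execution trace: 'S' (try body) → 'N' (except IndexError) → 'A' (after the try/except). Output: SNA

Answer: SNA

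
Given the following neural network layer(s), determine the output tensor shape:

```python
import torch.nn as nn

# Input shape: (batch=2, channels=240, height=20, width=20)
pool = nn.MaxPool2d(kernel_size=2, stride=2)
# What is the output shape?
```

Input: (2, 240, 20, 20) -> Output: (2, 240, 10, 10)

Answer: (2, 240, 10, 10)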